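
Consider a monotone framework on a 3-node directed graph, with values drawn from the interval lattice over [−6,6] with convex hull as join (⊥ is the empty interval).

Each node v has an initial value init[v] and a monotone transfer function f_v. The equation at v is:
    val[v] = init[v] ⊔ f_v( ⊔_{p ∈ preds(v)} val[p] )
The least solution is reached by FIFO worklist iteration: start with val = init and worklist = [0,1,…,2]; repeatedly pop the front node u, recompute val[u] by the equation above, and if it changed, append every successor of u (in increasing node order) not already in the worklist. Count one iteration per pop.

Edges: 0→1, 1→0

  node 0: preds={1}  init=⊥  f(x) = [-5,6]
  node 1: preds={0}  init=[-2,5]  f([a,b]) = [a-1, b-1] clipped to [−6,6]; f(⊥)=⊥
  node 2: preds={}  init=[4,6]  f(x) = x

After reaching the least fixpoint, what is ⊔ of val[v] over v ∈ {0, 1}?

[-6,6]

Iteration log — 4 steps:
  step 1. node 0  ⊔preds=[-2,5]  new=[-5,6]  old=⊥  +wl: 
  step 2. node 1  ⊔preds=[-5,6]  new=[-6,5]  old=[-2,5]  +wl: 0
  step 3. node 2  ⊔preds=⊥  new=[4,6]  stable
  step 4. node 0  ⊔preds=[-6,5]  new=[-5,6]  stable

Least fixpoint reached:
  node 0: [-5,6]
  node 1: [-6,5]
  node 2: [4,6]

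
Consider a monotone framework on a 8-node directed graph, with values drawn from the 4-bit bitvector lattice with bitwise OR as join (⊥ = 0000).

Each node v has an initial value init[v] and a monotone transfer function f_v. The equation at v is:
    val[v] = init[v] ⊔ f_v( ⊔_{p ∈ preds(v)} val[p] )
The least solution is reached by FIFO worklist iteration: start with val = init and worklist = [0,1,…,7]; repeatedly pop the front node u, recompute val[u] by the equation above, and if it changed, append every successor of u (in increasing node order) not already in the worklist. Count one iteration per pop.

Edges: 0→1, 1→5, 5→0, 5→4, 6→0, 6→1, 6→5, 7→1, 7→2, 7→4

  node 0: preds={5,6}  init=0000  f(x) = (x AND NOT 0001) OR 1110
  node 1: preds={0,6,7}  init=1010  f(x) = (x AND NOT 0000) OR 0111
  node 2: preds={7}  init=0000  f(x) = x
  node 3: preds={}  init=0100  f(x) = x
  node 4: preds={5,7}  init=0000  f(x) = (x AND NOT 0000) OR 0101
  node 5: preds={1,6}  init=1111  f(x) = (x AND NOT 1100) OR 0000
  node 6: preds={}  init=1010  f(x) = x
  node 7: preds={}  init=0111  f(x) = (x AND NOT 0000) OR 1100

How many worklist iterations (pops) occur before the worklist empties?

Worklist (11 pops):
  #1 pop 0: in=1111 → 1110 (was 0000); enqueue []
  #2 pop 1: in=1111 → 1111 (was 1010); enqueue []
  #3 pop 2: in=0111 → 0111 (was 0000); enqueue []
  #4 pop 3: in=0000 → 0100 (no change)
  #5 pop 4: in=1111 → 1111 (was 0000); enqueue []
  #6 pop 5: in=1111 → 1111 (no change)
  #7 pop 6: in=0000 → 1010 (no change)
  #8 pop 7: in=0000 → 1111 (was 0111); enqueue [1,2,4]
  #9 pop 1: in=1111 → 1111 (no change)
  #10 pop 2: in=1111 → 1111 (was 0111); enqueue []
  #11 pop 4: in=1111 → 1111 (no change)

Fixpoint:
  val[0] = 1110
  val[1] = 1111
  val[2] = 1111
  val[3] = 0100
  val[4] = 1111
  val[5] = 1111
  val[6] = 1010
  val[7] = 1111

11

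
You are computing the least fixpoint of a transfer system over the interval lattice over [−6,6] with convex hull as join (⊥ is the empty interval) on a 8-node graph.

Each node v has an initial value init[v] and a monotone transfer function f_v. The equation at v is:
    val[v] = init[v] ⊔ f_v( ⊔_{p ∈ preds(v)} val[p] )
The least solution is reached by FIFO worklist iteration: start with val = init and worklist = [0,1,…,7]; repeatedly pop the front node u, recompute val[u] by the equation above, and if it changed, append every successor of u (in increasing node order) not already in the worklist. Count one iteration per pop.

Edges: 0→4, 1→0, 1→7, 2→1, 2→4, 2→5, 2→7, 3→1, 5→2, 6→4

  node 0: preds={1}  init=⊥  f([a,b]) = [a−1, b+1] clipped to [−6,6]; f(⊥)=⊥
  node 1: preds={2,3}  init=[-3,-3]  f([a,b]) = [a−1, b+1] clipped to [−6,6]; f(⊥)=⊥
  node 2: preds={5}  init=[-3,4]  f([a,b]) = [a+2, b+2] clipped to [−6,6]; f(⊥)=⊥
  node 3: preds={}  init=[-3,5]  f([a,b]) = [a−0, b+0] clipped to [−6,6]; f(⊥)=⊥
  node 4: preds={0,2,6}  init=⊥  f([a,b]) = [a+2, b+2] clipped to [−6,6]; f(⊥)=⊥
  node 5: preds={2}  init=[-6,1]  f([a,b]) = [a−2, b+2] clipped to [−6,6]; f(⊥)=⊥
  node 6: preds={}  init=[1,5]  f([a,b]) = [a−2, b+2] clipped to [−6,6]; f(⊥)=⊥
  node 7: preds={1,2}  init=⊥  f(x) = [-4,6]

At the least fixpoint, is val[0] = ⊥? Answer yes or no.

Iteration log — 17 steps:
  step 1. node 0  ⊔preds=[-3,-3]  new=[-4,-2]  old=⊥  +wl: 
  step 2. node 1  ⊔preds=[-3,5]  new=[-4,6]  old=[-3,-3]  +wl: 0
  step 3. node 2  ⊔preds=[-6,1]  new=[-4,4]  old=[-3,4]  +wl: 1
  step 4. node 3  ⊔preds=⊥  new=[-3,5]  stable
  step 5. node 4  ⊔preds=[-4,5]  new=[-2,6]  old=⊥  +wl: 
  step 6. node 5  ⊔preds=[-4,4]  new=[-6,6]  old=[-6,1]  +wl: 2
  step 7. node 6  ⊔preds=⊥  new=[1,5]  stable
  step 8. node 7  ⊔preds=[-4,6]  new=[-4,6]  old=⊥  +wl: 
  step 9. node 0  ⊔preds=[-4,6]  new=[-5,6]  old=[-4,-2]  +wl: 4
  step 10. node 1  ⊔preds=[-4,5]  new=[-5,6]  old=[-4,6]  +wl: 0,7
  step 11. node 2  ⊔preds=[-6,6]  new=[-4,6]  old=[-4,4]  +wl: 1,5
  step 12. node 4  ⊔preds=[-5,6]  new=[-3,6]  old=[-2,6]  +wl: 
  step 13. node 0  ⊔preds=[-5,6]  new=[-6,6]  old=[-5,6]  +wl: 4
  step 14. node 7  ⊔preds=[-5,6]  new=[-4,6]  stable
  step 15. node 1  ⊔preds=[-4,6]  new=[-5,6]  stable
  step 16. node 5  ⊔preds=[-4,6]  new=[-6,6]  stable
  step 17. node 4  ⊔preds=[-6,6]  new=[-4,6]  old=[-3,6]  +wl: 

Least fixpoint reached:
  node 0: [-6,6]
  node 1: [-5,6]
  node 2: [-4,6]
  node 3: [-3,5]
  node 4: [-4,6]
  node 5: [-6,6]
  node 6: [1,5]
  node 7: [-4,6]

no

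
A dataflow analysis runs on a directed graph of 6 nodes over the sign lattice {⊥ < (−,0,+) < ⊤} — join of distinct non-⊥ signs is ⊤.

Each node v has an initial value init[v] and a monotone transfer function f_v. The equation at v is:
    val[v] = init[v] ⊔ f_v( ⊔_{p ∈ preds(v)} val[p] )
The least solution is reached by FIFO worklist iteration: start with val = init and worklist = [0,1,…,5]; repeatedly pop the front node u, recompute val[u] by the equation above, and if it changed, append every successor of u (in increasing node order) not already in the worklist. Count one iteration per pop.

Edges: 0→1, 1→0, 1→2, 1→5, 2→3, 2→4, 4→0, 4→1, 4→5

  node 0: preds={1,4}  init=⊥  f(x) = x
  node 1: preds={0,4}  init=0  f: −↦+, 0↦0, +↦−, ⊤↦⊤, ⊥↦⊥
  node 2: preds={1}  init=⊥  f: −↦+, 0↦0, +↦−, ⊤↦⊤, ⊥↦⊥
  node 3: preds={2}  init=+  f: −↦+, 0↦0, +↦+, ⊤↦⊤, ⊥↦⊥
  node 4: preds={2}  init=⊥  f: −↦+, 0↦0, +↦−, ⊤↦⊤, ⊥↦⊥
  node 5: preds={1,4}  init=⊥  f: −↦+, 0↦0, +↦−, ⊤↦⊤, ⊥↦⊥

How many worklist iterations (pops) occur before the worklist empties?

Iteration log — 8 steps:
  step 1. node 0  ⊔preds=0  new=0  old=⊥  +wl: 
  step 2. node 1  ⊔preds=0  new=0  stable
  step 3. node 2  ⊔preds=0  new=0  old=⊥  +wl: 
  step 4. node 3  ⊔preds=0  new=⊤  old=+  +wl: 
  step 5. node 4  ⊔preds=0  new=0  old=⊥  +wl: 0,1
  step 6. node 5  ⊔preds=0  new=0  old=⊥  +wl: 
  step 7. node 0  ⊔preds=0  new=0  stable
  step 8. node 1  ⊔preds=0  new=0  stable

Least fixpoint reached:
  node 0: 0
  node 1: 0
  node 2: 0
  node 3: ⊤
  node 4: 0
  node 5: 0

8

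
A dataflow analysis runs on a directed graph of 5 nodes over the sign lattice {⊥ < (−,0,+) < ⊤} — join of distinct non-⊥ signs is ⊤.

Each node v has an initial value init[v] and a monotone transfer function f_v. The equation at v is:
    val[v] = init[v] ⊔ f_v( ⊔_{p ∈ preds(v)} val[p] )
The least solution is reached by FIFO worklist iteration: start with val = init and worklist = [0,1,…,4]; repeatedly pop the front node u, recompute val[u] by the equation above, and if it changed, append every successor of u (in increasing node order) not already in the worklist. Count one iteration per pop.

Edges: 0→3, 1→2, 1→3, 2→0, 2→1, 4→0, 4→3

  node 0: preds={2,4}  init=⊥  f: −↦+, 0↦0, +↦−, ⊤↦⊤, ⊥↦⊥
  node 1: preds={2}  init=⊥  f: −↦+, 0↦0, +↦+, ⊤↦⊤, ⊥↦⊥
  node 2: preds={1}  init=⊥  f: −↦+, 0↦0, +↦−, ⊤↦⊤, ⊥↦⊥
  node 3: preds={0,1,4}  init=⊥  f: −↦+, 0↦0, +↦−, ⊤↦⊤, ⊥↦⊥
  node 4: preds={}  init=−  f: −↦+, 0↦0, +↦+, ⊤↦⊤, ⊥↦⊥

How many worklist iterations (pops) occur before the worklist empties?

5

Worklist (5 pops):
  #1 pop 0: in=− → + (was ⊥); enqueue []
  #2 pop 1: in=⊥ → ⊥ (no change)
  #3 pop 2: in=⊥ → ⊥ (no change)
  #4 pop 3: in=⊤ → ⊤ (was ⊥); enqueue []
  #5 pop 4: in=⊥ → − (no change)

Fixpoint:
  val[0] = +
  val[1] = ⊥
  val[2] = ⊥
  val[3] = ⊤
  val[4] = −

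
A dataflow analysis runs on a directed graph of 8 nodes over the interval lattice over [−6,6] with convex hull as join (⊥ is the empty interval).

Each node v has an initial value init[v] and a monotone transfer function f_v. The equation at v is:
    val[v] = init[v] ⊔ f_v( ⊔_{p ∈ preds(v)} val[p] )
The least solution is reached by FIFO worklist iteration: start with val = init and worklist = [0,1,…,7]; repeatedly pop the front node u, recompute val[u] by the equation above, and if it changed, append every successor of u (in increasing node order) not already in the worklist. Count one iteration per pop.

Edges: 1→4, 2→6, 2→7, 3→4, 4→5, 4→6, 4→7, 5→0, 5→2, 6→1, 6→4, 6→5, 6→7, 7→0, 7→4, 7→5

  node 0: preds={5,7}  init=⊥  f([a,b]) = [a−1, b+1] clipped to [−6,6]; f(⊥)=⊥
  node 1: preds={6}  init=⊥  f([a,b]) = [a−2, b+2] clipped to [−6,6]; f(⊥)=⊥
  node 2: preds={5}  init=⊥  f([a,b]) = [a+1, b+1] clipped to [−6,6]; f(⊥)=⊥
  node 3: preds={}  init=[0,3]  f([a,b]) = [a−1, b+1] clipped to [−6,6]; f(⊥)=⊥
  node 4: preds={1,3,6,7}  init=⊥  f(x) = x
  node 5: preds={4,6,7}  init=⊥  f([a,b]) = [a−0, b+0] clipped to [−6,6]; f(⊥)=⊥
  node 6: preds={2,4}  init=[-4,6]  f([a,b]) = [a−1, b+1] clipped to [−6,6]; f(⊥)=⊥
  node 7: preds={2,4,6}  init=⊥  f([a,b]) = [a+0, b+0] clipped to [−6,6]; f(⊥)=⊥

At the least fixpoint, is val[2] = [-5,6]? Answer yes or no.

yes

Trace (15 dequeues):
  [1] u=0 | in ⊥ | out ⊥ | ==
  [2] u=1 | in [-4,6] | out [-6,6] | prev ⊥ | push {}
  [3] u=2 | in ⊥ | out ⊥ | ==
  [4] u=3 | in ⊥ | out [0,3] | ==
  [5] u=4 | in [-6,6] | out [-6,6] | prev ⊥ | push {}
  [6] u=5 | in [-6,6] | out [-6,6] | prev ⊥ | push {0,2}
  [7] u=6 | in [-6,6] | out [-6,6] | prev [-4,6] | push {1,4,5}
  [8] u=7 | in [-6,6] | out [-6,6] | prev ⊥ | push {}
  [9] u=0 | in [-6,6] | out [-6,6] | prev ⊥ | push {}
  [10] u=2 | in [-6,6] | out [-5,6] | prev ⊥ | push {6,7}
  [11] u=1 | in [-6,6] | out [-6,6] | ==
  [12] u=4 | in [-6,6] | out [-6,6] | ==
  [13] u=5 | in [-6,6] | out [-6,6] | ==
  [14] u=6 | in [-6,6] | out [-6,6] | ==
  [15] u=7 | in [-6,6] | out [-6,6] | ==

Converged values:
  [0] [-6,6]
  [1] [-6,6]
  [2] [-5,6]
  [3] [0,3]
  [4] [-6,6]
  [5] [-6,6]
  [6] [-6,6]
  [7] [-6,6]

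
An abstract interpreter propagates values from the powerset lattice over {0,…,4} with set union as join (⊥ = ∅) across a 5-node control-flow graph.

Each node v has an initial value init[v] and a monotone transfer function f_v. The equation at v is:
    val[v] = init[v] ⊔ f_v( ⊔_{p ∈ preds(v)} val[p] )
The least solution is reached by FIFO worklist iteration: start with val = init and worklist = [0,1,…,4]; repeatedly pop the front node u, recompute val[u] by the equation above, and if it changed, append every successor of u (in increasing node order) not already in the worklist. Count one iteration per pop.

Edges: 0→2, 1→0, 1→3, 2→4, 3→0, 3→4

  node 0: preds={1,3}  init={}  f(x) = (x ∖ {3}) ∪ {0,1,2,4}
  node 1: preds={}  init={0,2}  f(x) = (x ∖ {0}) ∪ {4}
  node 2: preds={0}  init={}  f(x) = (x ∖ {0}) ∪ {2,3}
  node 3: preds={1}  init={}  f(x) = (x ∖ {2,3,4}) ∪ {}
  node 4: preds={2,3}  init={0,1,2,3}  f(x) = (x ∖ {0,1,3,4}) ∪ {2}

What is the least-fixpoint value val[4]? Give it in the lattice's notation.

Iteration log — 6 steps:
  step 1. node 0  ⊔preds={0,2}  new={0,1,2,4}  old={}  +wl: 
  step 2. node 1  ⊔preds={}  new={0,2,4}  old={0,2}  +wl: 0
  step 3. node 2  ⊔preds={0,1,2,4}  new={1,2,3,4}  old={}  +wl: 
  step 4. node 3  ⊔preds={0,2,4}  new={0}  old={}  +wl: 
  step 5. node 4  ⊔preds={0,1,2,3,4}  new={0,1,2,3}  stable
  step 6. node 0  ⊔preds={0,2,4}  new={0,1,2,4}  stable

Least fixpoint reached:
  node 0: {0,1,2,4}
  node 1: {0,2,4}
  node 2: {1,2,3,4}
  node 3: {0}
  node 4: {0,1,2,3}

{0,1,2,3}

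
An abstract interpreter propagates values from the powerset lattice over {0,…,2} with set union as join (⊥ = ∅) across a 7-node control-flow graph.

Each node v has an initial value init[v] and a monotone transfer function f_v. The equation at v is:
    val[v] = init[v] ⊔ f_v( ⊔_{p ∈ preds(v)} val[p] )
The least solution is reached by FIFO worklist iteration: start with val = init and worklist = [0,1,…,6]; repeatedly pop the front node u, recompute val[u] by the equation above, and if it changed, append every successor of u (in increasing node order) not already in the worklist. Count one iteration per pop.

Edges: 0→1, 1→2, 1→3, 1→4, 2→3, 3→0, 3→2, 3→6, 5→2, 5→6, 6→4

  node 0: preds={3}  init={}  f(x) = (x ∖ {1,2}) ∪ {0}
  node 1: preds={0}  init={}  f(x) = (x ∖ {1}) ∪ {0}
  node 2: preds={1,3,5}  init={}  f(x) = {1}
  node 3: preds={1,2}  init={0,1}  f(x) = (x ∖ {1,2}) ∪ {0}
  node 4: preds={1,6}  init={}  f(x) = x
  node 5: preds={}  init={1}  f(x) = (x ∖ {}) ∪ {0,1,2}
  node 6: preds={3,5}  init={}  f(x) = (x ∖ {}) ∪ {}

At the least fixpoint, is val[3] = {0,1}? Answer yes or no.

yes

Trace (9 dequeues):
  [1] u=0 | in {0,1} | out {0} | prev {} | push {}
  [2] u=1 | in {0} | out {0} | prev {} | push {}
  [3] u=2 | in {0,1} | out {1} | prev {} | push {}
  [4] u=3 | in {0,1} | out {0,1} | ==
  [5] u=4 | in {0} | out {0} | prev {} | push {}
  [6] u=5 | in {} | out {0,1,2} | prev {1} | push {2}
  [7] u=6 | in {0,1,2} | out {0,1,2} | prev {} | push {4}
  [8] u=2 | in {0,1,2} | out {1} | ==
  [9] u=4 | in {0,1,2} | out {0,1,2} | prev {0} | push {}

Converged values:
  [0] {0}
  [1] {0}
  [2] {1}
  [3] {0,1}
  [4] {0,1,2}
  [5] {0,1,2}
  [6] {0,1,2}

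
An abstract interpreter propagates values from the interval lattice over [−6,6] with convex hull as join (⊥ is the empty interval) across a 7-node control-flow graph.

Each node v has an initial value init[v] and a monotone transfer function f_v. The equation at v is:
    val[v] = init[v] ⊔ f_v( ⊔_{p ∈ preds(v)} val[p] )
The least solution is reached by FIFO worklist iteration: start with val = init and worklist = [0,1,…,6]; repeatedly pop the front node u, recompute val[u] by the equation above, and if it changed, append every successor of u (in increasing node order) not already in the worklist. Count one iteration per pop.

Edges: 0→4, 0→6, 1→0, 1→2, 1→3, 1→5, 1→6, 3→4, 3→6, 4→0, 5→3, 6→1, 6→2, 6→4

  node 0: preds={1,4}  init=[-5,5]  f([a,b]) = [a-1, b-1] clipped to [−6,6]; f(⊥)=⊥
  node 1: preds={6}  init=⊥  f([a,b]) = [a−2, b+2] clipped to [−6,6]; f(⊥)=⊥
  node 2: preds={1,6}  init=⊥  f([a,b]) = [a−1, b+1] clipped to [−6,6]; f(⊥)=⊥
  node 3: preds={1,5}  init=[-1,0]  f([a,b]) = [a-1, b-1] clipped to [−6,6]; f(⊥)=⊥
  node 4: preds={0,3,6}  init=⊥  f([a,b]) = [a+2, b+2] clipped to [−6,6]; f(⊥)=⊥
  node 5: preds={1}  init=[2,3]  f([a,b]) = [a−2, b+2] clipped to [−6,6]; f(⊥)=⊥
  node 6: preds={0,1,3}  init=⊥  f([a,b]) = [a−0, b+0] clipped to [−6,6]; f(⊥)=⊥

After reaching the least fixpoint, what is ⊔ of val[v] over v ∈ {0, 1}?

[-6,6]

Worklist (20 pops):
  #1 pop 0: in=⊥ → [-5,5] (no change)
  #2 pop 1: in=⊥ → ⊥ (no change)
  #3 pop 2: in=⊥ → ⊥ (no change)
  #4 pop 3: in=[2,3] → [-1,2] (was [-1,0]); enqueue []
  #5 pop 4: in=[-5,5] → [-3,6] (was ⊥); enqueue [0]
  #6 pop 5: in=⊥ → [2,3] (no change)
  #7 pop 6: in=[-5,5] → [-5,5] (was ⊥); enqueue [1,2,4]
  #8 pop 0: in=[-3,6] → [-5,5] (no change)
  #9 pop 1: in=[-5,5] → [-6,6] (was ⊥); enqueue [0,3,5,6]
  #10 pop 2: in=[-6,6] → [-6,6] (was ⊥); enqueue []
  #11 pop 4: in=[-5,5] → [-3,6] (no change)
  #12 pop 0: in=[-6,6] → [-6,5] (was [-5,5]); enqueue [4]
  #13 pop 3: in=[-6,6] → [-6,5] (was [-1,2]); enqueue []
  #14 pop 5: in=[-6,6] → [-6,6] (was [2,3]); enqueue [3]
  #15 pop 6: in=[-6,6] → [-6,6] (was [-5,5]); enqueue [1,2]
  #16 pop 4: in=[-6,6] → [-4,6] (was [-3,6]); enqueue [0]
  #17 pop 3: in=[-6,6] → [-6,5] (no change)
  #18 pop 1: in=[-6,6] → [-6,6] (no change)
  #19 pop 2: in=[-6,6] → [-6,6] (no change)
  #20 pop 0: in=[-6,6] → [-6,5] (no change)

Fixpoint:
  val[0] = [-6,5]
  val[1] = [-6,6]
  val[2] = [-6,6]
  val[3] = [-6,5]
  val[4] = [-4,6]
  val[5] = [-6,6]
  val[6] = [-6,6]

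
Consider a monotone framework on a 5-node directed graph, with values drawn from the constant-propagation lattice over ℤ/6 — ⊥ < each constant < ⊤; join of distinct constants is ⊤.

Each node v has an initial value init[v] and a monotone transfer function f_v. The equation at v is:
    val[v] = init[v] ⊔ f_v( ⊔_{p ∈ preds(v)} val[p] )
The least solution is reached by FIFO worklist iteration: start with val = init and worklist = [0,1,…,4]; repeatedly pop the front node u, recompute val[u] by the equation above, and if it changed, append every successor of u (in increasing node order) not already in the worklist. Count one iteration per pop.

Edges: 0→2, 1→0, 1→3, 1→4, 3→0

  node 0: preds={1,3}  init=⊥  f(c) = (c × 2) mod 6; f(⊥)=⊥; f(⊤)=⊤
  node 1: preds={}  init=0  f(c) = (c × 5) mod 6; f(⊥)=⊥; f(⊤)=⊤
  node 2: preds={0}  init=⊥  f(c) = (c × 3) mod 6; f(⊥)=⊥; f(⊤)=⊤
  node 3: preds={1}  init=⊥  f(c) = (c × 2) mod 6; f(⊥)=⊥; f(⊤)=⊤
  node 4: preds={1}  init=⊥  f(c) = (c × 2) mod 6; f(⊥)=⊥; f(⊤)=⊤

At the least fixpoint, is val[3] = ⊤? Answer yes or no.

no

Iteration log — 6 steps:
  step 1. node 0  ⊔preds=0  new=0  old=⊥  +wl: 
  step 2. node 1  ⊔preds=⊥  new=0  stable
  step 3. node 2  ⊔preds=0  new=0  old=⊥  +wl: 
  step 4. node 3  ⊔preds=0  new=0  old=⊥  +wl: 0
  step 5. node 4  ⊔preds=0  new=0  old=⊥  +wl: 
  step 6. node 0  ⊔preds=0  new=0  stable

Least fixpoint reached:
  node 0: 0
  node 1: 0
  node 2: 0
  node 3: 0
  node 4: 0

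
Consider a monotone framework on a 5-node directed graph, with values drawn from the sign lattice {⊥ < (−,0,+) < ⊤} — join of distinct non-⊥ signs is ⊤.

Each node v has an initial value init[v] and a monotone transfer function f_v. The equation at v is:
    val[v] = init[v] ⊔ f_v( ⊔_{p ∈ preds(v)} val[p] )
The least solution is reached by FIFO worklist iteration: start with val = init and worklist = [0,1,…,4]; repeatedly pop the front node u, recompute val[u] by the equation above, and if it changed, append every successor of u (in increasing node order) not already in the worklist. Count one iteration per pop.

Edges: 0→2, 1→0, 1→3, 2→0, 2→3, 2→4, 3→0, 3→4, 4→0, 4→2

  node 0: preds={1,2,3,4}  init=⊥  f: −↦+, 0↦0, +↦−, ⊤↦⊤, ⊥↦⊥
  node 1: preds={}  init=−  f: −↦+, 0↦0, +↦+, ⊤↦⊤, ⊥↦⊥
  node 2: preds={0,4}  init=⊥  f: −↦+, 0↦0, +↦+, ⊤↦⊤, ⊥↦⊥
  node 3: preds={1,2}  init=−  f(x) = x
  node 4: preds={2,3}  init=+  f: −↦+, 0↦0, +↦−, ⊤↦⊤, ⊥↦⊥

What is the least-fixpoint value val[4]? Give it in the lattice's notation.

Worklist (7 pops):
  #1 pop 0: in=⊤ → ⊤ (was ⊥); enqueue []
  #2 pop 1: in=⊥ → − (no change)
  #3 pop 2: in=⊤ → ⊤ (was ⊥); enqueue [0]
  #4 pop 3: in=⊤ → ⊤ (was −); enqueue []
  #5 pop 4: in=⊤ → ⊤ (was +); enqueue [2]
  #6 pop 0: in=⊤ → ⊤ (no change)
  #7 pop 2: in=⊤ → ⊤ (no change)

Fixpoint:
  val[0] = ⊤
  val[1] = −
  val[2] = ⊤
  val[3] = ⊤
  val[4] = ⊤

⊤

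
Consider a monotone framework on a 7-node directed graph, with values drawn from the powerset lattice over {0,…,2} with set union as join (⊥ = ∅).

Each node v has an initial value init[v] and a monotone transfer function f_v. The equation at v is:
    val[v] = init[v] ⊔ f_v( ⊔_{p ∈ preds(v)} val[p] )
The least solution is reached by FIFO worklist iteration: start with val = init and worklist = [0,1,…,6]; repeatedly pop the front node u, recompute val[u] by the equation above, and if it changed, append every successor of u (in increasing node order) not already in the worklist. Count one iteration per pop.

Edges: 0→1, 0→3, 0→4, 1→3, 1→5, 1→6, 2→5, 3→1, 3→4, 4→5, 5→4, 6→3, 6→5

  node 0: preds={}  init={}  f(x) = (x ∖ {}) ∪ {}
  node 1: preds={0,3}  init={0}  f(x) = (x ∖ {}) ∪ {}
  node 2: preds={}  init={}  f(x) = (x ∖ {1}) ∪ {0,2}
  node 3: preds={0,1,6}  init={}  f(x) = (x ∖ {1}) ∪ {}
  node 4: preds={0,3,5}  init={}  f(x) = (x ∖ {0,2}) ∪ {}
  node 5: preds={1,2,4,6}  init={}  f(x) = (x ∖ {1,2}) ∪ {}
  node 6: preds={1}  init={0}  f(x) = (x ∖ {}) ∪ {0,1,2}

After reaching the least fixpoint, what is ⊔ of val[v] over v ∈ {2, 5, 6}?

{0,1,2}

Trace (16 dequeues):
  [1] u=0 | in {} | out {} | ==
  [2] u=1 | in {} | out {0} | ==
  [3] u=2 | in {} | out {0,2} | prev {} | push {}
  [4] u=3 | in {0} | out {0} | prev {} | push {1}
  [5] u=4 | in {0} | out {} | ==
  [6] u=5 | in {0,2} | out {0} | prev {} | push {4}
  [7] u=6 | in {0} | out {0,1,2} | prev {0} | push {3,5}
  [8] u=1 | in {0} | out {0} | ==
  [9] u=4 | in {0} | out {} | ==
  [10] u=3 | in {0,1,2} | out {0,2} | prev {0} | push {1,4}
  [11] u=5 | in {0,1,2} | out {0} | ==
  [12] u=1 | in {0,2} | out {0,2} | prev {0} | push {3,5,6}
  [13] u=4 | in {0,2} | out {} | ==
  [14] u=3 | in {0,1,2} | out {0,2} | ==
  [15] u=5 | in {0,1,2} | out {0} | ==
  [16] u=6 | in {0,2} | out {0,1,2} | ==

Converged values:
  [0] {}
  [1] {0,2}
  [2] {0,2}
  [3] {0,2}
  [4] {}
  [5] {0}
  [6] {0,1,2}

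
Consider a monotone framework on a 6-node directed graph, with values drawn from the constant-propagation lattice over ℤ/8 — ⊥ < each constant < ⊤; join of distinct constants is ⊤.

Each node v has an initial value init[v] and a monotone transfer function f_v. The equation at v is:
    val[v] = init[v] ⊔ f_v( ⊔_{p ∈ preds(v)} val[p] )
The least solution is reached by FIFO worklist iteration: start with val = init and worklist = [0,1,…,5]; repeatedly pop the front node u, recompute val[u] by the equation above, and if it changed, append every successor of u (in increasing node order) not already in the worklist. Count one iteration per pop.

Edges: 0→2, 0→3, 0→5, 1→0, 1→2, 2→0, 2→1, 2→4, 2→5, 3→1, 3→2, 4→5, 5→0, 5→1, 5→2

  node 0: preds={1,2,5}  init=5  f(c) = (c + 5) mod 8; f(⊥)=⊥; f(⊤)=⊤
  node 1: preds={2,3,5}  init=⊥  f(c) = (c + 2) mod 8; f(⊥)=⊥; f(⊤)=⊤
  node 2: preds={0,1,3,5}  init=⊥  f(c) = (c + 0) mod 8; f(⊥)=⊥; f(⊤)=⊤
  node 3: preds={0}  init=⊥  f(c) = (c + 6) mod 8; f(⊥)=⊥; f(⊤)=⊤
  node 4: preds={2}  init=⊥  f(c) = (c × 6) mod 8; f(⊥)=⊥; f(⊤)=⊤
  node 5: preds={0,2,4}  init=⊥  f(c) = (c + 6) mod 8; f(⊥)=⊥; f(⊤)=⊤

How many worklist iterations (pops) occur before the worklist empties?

Worklist (16 pops):
  #1 pop 0: in=⊥ → 5 (no change)
  #2 pop 1: in=⊥ → ⊥ (no change)
  #3 pop 2: in=5 → 5 (was ⊥); enqueue [0,1]
  #4 pop 3: in=5 → 3 (was ⊥); enqueue [2]
  #5 pop 4: in=5 → 6 (was ⊥); enqueue []
  #6 pop 5: in=⊤ → ⊤ (was ⊥); enqueue []
  #7 pop 0: in=⊤ → ⊤ (was 5); enqueue [3,5]
  #8 pop 1: in=⊤ → ⊤ (was ⊥); enqueue [0]
  #9 pop 2: in=⊤ → ⊤ (was 5); enqueue [1,4]
  #10 pop 3: in=⊤ → ⊤ (was 3); enqueue [2]
  #11 pop 5: in=⊤ → ⊤ (no change)
  #12 pop 0: in=⊤ → ⊤ (no change)
  #13 pop 1: in=⊤ → ⊤ (no change)
  #14 pop 4: in=⊤ → ⊤ (was 6); enqueue [5]
  #15 pop 2: in=⊤ → ⊤ (no change)
  #16 pop 5: in=⊤ → ⊤ (no change)

Fixpoint:
  val[0] = ⊤
  val[1] = ⊤
  val[2] = ⊤
  val[3] = ⊤
  val[4] = ⊤
  val[5] = ⊤

16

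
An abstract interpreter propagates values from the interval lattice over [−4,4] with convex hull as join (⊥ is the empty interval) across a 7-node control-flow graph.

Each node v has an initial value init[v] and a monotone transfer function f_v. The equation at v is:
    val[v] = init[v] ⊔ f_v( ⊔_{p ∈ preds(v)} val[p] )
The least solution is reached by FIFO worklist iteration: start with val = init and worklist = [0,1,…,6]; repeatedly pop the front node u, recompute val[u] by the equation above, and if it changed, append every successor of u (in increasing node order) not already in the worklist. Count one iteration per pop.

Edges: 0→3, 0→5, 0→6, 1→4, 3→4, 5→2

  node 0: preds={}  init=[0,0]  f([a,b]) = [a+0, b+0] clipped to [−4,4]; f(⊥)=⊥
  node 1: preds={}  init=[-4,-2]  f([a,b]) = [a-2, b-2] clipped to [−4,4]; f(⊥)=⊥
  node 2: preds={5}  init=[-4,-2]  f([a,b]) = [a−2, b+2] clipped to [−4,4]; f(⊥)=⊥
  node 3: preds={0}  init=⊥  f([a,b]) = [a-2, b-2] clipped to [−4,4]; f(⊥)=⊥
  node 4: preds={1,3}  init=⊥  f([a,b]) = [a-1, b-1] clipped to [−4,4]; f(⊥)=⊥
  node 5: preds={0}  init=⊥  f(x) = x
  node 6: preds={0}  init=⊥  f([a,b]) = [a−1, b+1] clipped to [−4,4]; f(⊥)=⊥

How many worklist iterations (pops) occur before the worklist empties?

8

Worklist (8 pops):
  #1 pop 0: in=⊥ → [0,0] (no change)
  #2 pop 1: in=⊥ → [-4,-2] (no change)
  #3 pop 2: in=⊥ → [-4,-2] (no change)
  #4 pop 3: in=[0,0] → [-2,-2] (was ⊥); enqueue []
  #5 pop 4: in=[-4,-2] → [-4,-3] (was ⊥); enqueue []
  #6 pop 5: in=[0,0] → [0,0] (was ⊥); enqueue [2]
  #7 pop 6: in=[0,0] → [-1,1] (was ⊥); enqueue []
  #8 pop 2: in=[0,0] → [-4,2] (was [-4,-2]); enqueue []

Fixpoint:
  val[0] = [0,0]
  val[1] = [-4,-2]
  val[2] = [-4,2]
  val[3] = [-2,-2]
  val[4] = [-4,-3]
  val[5] = [0,0]
  val[6] = [-1,1]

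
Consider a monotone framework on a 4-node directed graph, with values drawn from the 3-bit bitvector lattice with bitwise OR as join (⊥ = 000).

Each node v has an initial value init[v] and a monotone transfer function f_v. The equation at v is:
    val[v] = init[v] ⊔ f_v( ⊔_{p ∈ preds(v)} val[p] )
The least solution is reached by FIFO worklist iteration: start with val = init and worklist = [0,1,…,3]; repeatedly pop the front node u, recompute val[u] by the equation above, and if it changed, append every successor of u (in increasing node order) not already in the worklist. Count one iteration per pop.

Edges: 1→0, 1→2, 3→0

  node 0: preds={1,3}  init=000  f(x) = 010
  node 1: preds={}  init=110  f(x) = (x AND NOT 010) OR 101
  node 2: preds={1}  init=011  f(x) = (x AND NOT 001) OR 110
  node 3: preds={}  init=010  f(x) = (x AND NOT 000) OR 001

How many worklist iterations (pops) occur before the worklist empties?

Worklist (5 pops):
  #1 pop 0: in=110 → 010 (was 000); enqueue []
  #2 pop 1: in=000 → 111 (was 110); enqueue [0]
  #3 pop 2: in=111 → 111 (was 011); enqueue []
  #4 pop 3: in=000 → 011 (was 010); enqueue []
  #5 pop 0: in=111 → 010 (no change)

Fixpoint:
  val[0] = 010
  val[1] = 111
  val[2] = 111
  val[3] = 011

5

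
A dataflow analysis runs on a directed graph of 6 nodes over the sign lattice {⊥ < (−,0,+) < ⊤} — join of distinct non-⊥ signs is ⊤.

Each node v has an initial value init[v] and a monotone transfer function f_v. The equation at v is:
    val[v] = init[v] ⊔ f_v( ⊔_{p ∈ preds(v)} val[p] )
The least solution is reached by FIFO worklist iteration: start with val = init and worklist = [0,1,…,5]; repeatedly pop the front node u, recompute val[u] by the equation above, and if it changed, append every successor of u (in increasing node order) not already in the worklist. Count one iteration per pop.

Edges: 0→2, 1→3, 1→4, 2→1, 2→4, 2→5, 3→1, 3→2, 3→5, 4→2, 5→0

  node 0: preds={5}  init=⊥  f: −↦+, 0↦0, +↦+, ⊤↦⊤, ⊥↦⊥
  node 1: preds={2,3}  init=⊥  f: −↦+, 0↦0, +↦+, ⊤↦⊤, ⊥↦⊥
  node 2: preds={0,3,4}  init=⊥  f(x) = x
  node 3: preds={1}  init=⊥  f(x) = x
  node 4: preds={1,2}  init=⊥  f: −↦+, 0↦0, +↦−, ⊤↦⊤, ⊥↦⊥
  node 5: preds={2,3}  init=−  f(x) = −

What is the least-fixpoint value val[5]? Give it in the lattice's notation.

−

Trace (18 dequeues):
  [1] u=0 | in − | out + | prev ⊥ | push {}
  [2] u=1 | in ⊥ | out ⊥ | ==
  [3] u=2 | in + | out + | prev ⊥ | push {1}
  [4] u=3 | in ⊥ | out ⊥ | ==
  [5] u=4 | in + | out − | prev ⊥ | push {2}
  [6] u=5 | in + | out − | ==
  [7] u=1 | in + | out + | prev ⊥ | push {3,4}
  [8] u=2 | in ⊤ | out ⊤ | prev + | push {1,5}
  [9] u=3 | in + | out + | prev ⊥ | push {2}
  [10] u=4 | in ⊤ | out ⊤ | prev − | push {}
  [11] u=1 | in ⊤ | out ⊤ | prev + | push {3,4}
  [12] u=5 | in ⊤ | out − | ==
  [13] u=2 | in ⊤ | out ⊤ | ==
  [14] u=3 | in ⊤ | out ⊤ | prev + | push {1,2,5}
  [15] u=4 | in ⊤ | out ⊤ | ==
  [16] u=1 | in ⊤ | out ⊤ | ==
  [17] u=2 | in ⊤ | out ⊤ | ==
  [18] u=5 | in ⊤ | out − | ==

Converged values:
  [0] +
  [1] ⊤
  [2] ⊤
  [3] ⊤
  [4] ⊤
  [5] −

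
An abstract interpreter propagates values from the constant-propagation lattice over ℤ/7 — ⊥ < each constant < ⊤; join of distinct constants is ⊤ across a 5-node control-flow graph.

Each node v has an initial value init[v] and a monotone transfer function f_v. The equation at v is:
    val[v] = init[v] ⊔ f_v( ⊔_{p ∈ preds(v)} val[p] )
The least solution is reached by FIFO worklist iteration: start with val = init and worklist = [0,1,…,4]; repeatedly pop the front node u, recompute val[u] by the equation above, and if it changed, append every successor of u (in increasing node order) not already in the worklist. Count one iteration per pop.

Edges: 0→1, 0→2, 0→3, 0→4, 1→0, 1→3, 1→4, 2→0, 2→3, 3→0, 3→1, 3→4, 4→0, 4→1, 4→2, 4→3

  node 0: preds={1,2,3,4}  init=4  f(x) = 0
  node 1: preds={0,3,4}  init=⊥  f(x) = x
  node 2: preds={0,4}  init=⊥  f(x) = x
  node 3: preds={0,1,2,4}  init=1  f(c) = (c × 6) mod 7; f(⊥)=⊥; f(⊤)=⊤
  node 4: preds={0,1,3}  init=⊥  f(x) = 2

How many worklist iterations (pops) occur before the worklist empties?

9

Iteration log — 9 steps:
  step 1. node 0  ⊔preds=1  new=⊤  old=4  +wl: 
  step 2. node 1  ⊔preds=⊤  new=⊤  old=⊥  +wl: 0
  step 3. node 2  ⊔preds=⊤  new=⊤  old=⊥  +wl: 
  step 4. node 3  ⊔preds=⊤  new=⊤  old=1  +wl: 1
  step 5. node 4  ⊔preds=⊤  new=2  old=⊥  +wl: 2,3
  step 6. node 0  ⊔preds=⊤  new=⊤  stable
  step 7. node 1  ⊔preds=⊤  new=⊤  stable
  step 8. node 2  ⊔preds=⊤  new=⊤  stable
  step 9. node 3  ⊔preds=⊤  new=⊤  stable

Least fixpoint reached:
  node 0: ⊤
  node 1: ⊤
  node 2: ⊤
  node 3: ⊤
  node 4: 2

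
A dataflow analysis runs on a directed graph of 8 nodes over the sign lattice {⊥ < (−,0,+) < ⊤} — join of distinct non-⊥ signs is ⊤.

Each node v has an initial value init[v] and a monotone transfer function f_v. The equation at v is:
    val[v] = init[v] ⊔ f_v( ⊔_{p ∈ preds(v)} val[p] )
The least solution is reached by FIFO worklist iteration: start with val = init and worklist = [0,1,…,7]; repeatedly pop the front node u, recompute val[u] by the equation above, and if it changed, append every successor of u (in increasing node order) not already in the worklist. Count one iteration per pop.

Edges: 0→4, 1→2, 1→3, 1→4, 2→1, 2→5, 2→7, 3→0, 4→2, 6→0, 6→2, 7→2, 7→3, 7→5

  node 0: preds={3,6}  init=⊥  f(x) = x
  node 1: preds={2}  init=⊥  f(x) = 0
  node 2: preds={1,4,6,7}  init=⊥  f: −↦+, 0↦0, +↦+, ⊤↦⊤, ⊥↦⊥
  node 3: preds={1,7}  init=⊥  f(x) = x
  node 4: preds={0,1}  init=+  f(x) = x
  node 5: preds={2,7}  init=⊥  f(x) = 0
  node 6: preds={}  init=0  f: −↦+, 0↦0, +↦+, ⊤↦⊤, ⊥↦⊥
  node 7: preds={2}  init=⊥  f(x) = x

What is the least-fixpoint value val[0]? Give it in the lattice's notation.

Trace (15 dequeues):
  [1] u=0 | in 0 | out 0 | prev ⊥ | push {}
  [2] u=1 | in ⊥ | out 0 | prev ⊥ | push {}
  [3] u=2 | in ⊤ | out ⊤ | prev ⊥ | push {1}
  [4] u=3 | in 0 | out 0 | prev ⊥ | push {0}
  [5] u=4 | in 0 | out ⊤ | prev + | push {2}
  [6] u=5 | in ⊤ | out 0 | prev ⊥ | push {}
  [7] u=6 | in ⊥ | out 0 | ==
  [8] u=7 | in ⊤ | out ⊤ | prev ⊥ | push {3,5}
  [9] u=1 | in ⊤ | out 0 | ==
  [10] u=0 | in 0 | out 0 | ==
  [11] u=2 | in ⊤ | out ⊤ | ==
  [12] u=3 | in ⊤ | out ⊤ | prev 0 | push {0}
  [13] u=5 | in ⊤ | out 0 | ==
  [14] u=0 | in ⊤ | out ⊤ | prev 0 | push {4}
  [15] u=4 | in ⊤ | out ⊤ | ==

Converged values:
  [0] ⊤
  [1] 0
  [2] ⊤
  [3] ⊤
  [4] ⊤
  [5] 0
  [6] 0
  [7] ⊤

⊤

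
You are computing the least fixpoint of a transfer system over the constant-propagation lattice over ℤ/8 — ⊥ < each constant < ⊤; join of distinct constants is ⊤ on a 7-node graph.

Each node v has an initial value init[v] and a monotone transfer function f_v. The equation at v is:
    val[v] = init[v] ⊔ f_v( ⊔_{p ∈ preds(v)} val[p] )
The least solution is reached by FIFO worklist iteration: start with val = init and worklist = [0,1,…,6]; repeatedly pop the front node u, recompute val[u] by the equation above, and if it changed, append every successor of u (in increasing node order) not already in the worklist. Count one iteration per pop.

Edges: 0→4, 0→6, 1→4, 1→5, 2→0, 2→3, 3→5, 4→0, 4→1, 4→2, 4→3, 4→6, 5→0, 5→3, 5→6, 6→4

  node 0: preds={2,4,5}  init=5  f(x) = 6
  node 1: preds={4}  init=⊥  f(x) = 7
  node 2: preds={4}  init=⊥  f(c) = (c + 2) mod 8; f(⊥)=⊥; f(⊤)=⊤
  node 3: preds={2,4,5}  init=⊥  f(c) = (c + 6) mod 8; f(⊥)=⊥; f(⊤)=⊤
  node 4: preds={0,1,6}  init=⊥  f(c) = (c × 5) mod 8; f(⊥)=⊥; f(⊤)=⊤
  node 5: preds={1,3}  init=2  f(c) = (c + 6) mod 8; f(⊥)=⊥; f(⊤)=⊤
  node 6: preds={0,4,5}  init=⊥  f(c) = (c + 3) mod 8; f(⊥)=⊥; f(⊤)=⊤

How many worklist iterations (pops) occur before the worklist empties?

Trace (14 dequeues):
  [1] u=0 | in 2 | out ⊤ | prev 5 | push {}
  [2] u=1 | in ⊥ | out 7 | prev ⊥ | push {}
  [3] u=2 | in ⊥ | out ⊥ | ==
  [4] u=3 | in 2 | out 0 | prev ⊥ | push {}
  [5] u=4 | in ⊤ | out ⊤ | prev ⊥ | push {0,1,2,3}
  [6] u=5 | in ⊤ | out ⊤ | prev 2 | push {}
  [7] u=6 | in ⊤ | out ⊤ | prev ⊥ | push {4}
  [8] u=0 | in ⊤ | out ⊤ | ==
  [9] u=1 | in ⊤ | out 7 | ==
  [10] u=2 | in ⊤ | out ⊤ | prev ⊥ | push {0}
  [11] u=3 | in ⊤ | out ⊤ | prev 0 | push {5}
  [12] u=4 | in ⊤ | out ⊤ | ==
  [13] u=0 | in ⊤ | out ⊤ | ==
  [14] u=5 | in ⊤ | out ⊤ | ==

Converged values:
  [0] ⊤
  [1] 7
  [2] ⊤
  [3] ⊤
  [4] ⊤
  [5] ⊤
  [6] ⊤

14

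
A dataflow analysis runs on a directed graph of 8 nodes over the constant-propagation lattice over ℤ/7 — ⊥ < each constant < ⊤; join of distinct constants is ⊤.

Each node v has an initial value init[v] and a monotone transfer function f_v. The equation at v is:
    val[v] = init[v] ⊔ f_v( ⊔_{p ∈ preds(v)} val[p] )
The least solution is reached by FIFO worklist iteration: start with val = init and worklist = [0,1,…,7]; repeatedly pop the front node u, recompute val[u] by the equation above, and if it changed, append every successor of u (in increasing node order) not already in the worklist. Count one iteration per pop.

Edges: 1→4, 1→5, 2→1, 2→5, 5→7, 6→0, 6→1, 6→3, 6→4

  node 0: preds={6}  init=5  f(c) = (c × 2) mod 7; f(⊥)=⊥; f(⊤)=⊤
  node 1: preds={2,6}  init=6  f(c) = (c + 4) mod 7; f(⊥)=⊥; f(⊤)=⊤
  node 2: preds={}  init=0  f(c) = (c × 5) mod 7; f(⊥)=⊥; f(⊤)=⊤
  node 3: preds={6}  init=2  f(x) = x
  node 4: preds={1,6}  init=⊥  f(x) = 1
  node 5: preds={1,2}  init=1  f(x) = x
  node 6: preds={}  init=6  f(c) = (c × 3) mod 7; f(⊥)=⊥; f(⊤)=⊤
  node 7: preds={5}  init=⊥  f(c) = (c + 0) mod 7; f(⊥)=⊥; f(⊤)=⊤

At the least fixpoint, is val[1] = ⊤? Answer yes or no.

Trace (8 dequeues):
  [1] u=0 | in 6 | out 5 | ==
  [2] u=1 | in ⊤ | out ⊤ | prev 6 | push {}
  [3] u=2 | in ⊥ | out 0 | ==
  [4] u=3 | in 6 | out ⊤ | prev 2 | push {}
  [5] u=4 | in ⊤ | out 1 | prev ⊥ | push {}
  [6] u=5 | in ⊤ | out ⊤ | prev 1 | push {}
  [7] u=6 | in ⊥ | out 6 | ==
  [8] u=7 | in ⊤ | out ⊤ | prev ⊥ | push {}

Converged values:
  [0] 5
  [1] ⊤
  [2] 0
  [3] ⊤
  [4] 1
  [5] ⊤
  [6] 6
  [7] ⊤

yes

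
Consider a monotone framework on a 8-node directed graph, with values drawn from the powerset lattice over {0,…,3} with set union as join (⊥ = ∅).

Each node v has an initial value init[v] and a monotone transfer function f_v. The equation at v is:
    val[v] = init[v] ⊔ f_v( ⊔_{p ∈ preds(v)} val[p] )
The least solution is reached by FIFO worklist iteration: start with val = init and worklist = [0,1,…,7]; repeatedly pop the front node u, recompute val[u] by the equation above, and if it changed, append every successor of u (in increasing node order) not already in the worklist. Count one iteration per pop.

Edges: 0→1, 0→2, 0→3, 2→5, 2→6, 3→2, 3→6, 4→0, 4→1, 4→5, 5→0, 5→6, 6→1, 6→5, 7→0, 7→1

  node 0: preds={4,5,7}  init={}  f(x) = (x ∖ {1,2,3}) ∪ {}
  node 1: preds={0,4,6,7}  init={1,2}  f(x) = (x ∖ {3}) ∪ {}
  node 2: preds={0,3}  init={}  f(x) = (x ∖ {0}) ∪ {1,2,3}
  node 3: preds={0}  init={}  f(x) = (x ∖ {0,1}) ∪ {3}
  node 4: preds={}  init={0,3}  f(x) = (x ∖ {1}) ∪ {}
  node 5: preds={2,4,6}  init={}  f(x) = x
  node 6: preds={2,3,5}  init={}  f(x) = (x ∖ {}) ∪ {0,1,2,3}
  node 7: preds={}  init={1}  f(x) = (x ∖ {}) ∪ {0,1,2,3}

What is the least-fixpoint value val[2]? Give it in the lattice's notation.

Iteration log — 12 steps:
  step 1. node 0  ⊔preds={0,1,3}  new={0}  old={}  +wl: 
  step 2. node 1  ⊔preds={0,1,3}  new={0,1,2}  old={1,2}  +wl: 
  step 3. node 2  ⊔preds={0}  new={1,2,3}  old={}  +wl: 
  step 4. node 3  ⊔preds={0}  new={3}  old={}  +wl: 2
  step 5. node 4  ⊔preds={}  new={0,3}  stable
  step 6. node 5  ⊔preds={0,1,2,3}  new={0,1,2,3}  old={}  +wl: 0
  step 7. node 6  ⊔preds={0,1,2,3}  new={0,1,2,3}  old={}  +wl: 1,5
  step 8. node 7  ⊔preds={}  new={0,1,2,3}  old={1}  +wl: 
  step 9. node 2  ⊔preds={0,3}  new={1,2,3}  stable
  step 10. node 0  ⊔preds={0,1,2,3}  new={0}  stable
  step 11. node 1  ⊔preds={0,1,2,3}  new={0,1,2}  stable
  step 12. node 5  ⊔preds={0,1,2,3}  new={0,1,2,3}  stable

Least fixpoint reached:
  node 0: {0}
  node 1: {0,1,2}
  node 2: {1,2,3}
  node 3: {3}
  node 4: {0,3}
  node 5: {0,1,2,3}
  node 6: {0,1,2,3}
  node 7: {0,1,2,3}

{1,2,3}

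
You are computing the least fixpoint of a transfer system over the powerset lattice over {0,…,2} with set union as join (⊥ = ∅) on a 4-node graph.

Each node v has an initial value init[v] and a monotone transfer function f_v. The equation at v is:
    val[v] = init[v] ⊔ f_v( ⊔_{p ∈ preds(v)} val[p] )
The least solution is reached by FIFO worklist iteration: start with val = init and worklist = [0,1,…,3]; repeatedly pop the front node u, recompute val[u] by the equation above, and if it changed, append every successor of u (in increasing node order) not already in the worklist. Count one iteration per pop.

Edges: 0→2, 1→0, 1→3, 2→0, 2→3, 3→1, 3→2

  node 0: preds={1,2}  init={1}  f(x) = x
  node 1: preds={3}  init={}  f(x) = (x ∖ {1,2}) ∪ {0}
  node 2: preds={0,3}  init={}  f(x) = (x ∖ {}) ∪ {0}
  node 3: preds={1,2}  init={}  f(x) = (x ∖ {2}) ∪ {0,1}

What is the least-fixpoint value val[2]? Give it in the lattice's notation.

Worklist (7 pops):
  #1 pop 0: in={} → {1} (no change)
  #2 pop 1: in={} → {0} (was {}); enqueue [0]
  #3 pop 2: in={1} → {0,1} (was {}); enqueue []
  #4 pop 3: in={0,1} → {0,1} (was {}); enqueue [1,2]
  #5 pop 0: in={0,1} → {0,1} (was {1}); enqueue []
  #6 pop 1: in={0,1} → {0} (no change)
  #7 pop 2: in={0,1} → {0,1} (no change)

Fixpoint:
  val[0] = {0,1}
  val[1] = {0}
  val[2] = {0,1}
  val[3] = {0,1}

{0,1}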